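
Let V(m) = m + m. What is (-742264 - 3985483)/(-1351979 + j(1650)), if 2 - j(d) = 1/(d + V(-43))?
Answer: 7394196308/2114492029 ≈ 3.4969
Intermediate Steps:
V(m) = 2*m
j(d) = 2 - 1/(-86 + d) (j(d) = 2 - 1/(d + 2*(-43)) = 2 - 1/(d - 86) = 2 - 1/(-86 + d))
(-742264 - 3985483)/(-1351979 + j(1650)) = (-742264 - 3985483)/(-1351979 + (-173 + 2*1650)/(-86 + 1650)) = -4727747/(-1351979 + (-173 + 3300)/1564) = -4727747/(-1351979 + (1/1564)*3127) = -4727747/(-1351979 + 3127/1564) = -4727747/(-2114492029/1564) = -4727747*(-1564/2114492029) = 7394196308/2114492029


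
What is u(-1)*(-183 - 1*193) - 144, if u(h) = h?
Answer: 232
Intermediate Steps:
u(-1)*(-183 - 1*193) - 144 = -(-183 - 1*193) - 144 = -(-183 - 193) - 144 = -1*(-376) - 144 = 376 - 144 = 232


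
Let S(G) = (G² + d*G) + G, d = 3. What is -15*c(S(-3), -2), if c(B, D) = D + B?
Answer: 75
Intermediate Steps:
S(G) = G² + 4*G (S(G) = (G² + 3*G) + G = G² + 4*G)
c(B, D) = B + D
-15*c(S(-3), -2) = -15*(-3*(4 - 3) - 2) = -15*(-3*1 - 2) = -15*(-3 - 2) = -15*(-5) = 75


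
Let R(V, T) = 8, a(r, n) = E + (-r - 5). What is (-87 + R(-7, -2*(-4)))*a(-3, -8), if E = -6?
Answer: 632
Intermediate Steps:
a(r, n) = -11 - r (a(r, n) = -6 + (-r - 5) = -6 + (-5 - r) = -11 - r)
(-87 + R(-7, -2*(-4)))*a(-3, -8) = (-87 + 8)*(-11 - 1*(-3)) = -79*(-11 + 3) = -79*(-8) = 632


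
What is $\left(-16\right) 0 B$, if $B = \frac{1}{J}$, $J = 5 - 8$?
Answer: $0$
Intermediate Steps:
$J = -3$ ($J = 5 - 8 = -3$)
$B = - \frac{1}{3}$ ($B = \frac{1}{-3} = - \frac{1}{3} \approx -0.33333$)
$\left(-16\right) 0 B = \left(-16\right) 0 \left(- \frac{1}{3}\right) = 0 \left(- \frac{1}{3}\right) = 0$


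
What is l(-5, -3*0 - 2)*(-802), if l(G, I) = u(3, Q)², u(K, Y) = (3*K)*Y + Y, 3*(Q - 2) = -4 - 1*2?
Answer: 0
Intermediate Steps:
Q = 0 (Q = 2 + (-4 - 1*2)/3 = 2 + (-4 - 2)/3 = 2 + (⅓)*(-6) = 2 - 2 = 0)
u(K, Y) = Y + 3*K*Y (u(K, Y) = 3*K*Y + Y = Y + 3*K*Y)
l(G, I) = 0 (l(G, I) = (0*(1 + 3*3))² = (0*(1 + 9))² = (0*10)² = 0² = 0)
l(-5, -3*0 - 2)*(-802) = 0*(-802) = 0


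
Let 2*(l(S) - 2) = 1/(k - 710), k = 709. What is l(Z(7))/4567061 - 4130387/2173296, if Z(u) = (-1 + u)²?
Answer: -18863726122663/9925575403056 ≈ -1.9005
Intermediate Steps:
l(S) = 3/2 (l(S) = 2 + 1/(2*(709 - 710)) = 2 + (½)/(-1) = 2 + (½)*(-1) = 2 - ½ = 3/2)
l(Z(7))/4567061 - 4130387/2173296 = (3/2)/4567061 - 4130387/2173296 = (3/2)*(1/4567061) - 4130387*1/2173296 = 3/9134122 - 4130387/2173296 = -18863726122663/9925575403056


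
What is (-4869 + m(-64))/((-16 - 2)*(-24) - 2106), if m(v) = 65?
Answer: 2402/837 ≈ 2.8698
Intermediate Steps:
(-4869 + m(-64))/((-16 - 2)*(-24) - 2106) = (-4869 + 65)/((-16 - 2)*(-24) - 2106) = -4804/(-18*(-24) - 2106) = -4804/(432 - 2106) = -4804/(-1674) = -4804*(-1/1674) = 2402/837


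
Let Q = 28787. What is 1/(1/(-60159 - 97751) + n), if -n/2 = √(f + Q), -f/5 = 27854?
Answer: 157910*I/(-I + 315820*√110483) ≈ -1.433e-11 + 0.0015043*I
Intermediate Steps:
f = -139270 (f = -5*27854 = -139270)
n = -2*I*√110483 (n = -2*√(-139270 + 28787) = -2*I*√110483 ≈ -664.78*I)
1/(1/(-60159 - 97751) + n) = 1/(1/(-60159 - 97751) - 2*I*√110483) = 1/(1/(-157910) - 2*I*√110483) = 1/(-1/157910 - 2*I*√110483)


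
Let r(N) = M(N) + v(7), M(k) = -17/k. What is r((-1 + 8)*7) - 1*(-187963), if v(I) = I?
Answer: 9210513/49 ≈ 1.8797e+5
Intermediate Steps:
r(N) = 7 - 17/N (r(N) = -17/N + 7 = 7 - 17/N)
r((-1 + 8)*7) - 1*(-187963) = (7 - 17*1/(7*(-1 + 8))) - 1*(-187963) = (7 - 17/(7*7)) + 187963 = (7 - 17/49) + 187963 = 326/49 + 187963 = 9210513/49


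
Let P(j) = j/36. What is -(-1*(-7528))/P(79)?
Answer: -271008/79 ≈ -3430.5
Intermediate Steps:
P(j) = j/36 (P(j) = j*(1/36) = j/36)
-(-1*(-7528))/P(79) = -(-1*(-7528))/((1/36)*79) = -7528/79/36 = -7528*36/79 = -1*271008/79 = -271008/79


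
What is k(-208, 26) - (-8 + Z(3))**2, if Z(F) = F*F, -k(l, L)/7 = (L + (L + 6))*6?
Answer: -2437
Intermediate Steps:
k(l, L) = -252 - 84*L (k(l, L) = -7*(L + (L + 6))*6 = -7*(L + (6 + L))*6 = -7*(6 + 2*L)*6 = -7*(36 + 12*L) = -252 - 84*L)
Z(F) = F**2
k(-208, 26) - (-8 + Z(3))**2 = (-252 - 84*26) - (-8 + 3**2)**2 = (-252 - 2184) - (-8 + 9)**2 = -2436 - 1*1**2 = -2436 - 1*1 = -2436 - 1 = -2437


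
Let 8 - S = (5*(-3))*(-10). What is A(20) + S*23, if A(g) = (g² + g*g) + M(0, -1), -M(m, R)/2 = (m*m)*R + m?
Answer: -2466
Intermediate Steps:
M(m, R) = -2*m - 2*R*m² (M(m, R) = -2*((m*m)*R + m) = -2*(m²*R + m) = -2*(R*m² + m) = -2*(m + R*m²) = -2*m - 2*R*m²)
S = -142 (S = 8 - 5*(-3)*(-10) = 8 - (-15)*(-10) = 8 - 1*150 = 8 - 150 = -142)
A(g) = 2*g² (A(g) = (g² + g*g) - 2*0*(1 - 1*0) = (g² + g²) - 2*0*(1 + 0) = 2*g² - 2*0*1 = 2*g² + 0 = 2*g²)
A(20) + S*23 = 2*20² - 142*23 = 2*400 - 3266 = 800 - 3266 = -2466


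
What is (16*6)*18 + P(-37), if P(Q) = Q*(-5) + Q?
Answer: 1876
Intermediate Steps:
P(Q) = -4*Q (P(Q) = -5*Q + Q = -4*Q)
(16*6)*18 + P(-37) = (16*6)*18 - 4*(-37) = 96*18 + 148 = 1728 + 148 = 1876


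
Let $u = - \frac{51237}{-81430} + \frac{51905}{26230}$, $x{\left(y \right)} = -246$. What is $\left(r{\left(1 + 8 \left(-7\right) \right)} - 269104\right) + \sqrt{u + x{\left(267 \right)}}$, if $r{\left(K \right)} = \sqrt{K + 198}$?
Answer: $-269104 + \sqrt{143} + \frac{i \sqrt{2775950121269081965}}{106795445} \approx -2.6909 \cdot 10^{5} + 15.601 i$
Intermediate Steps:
$u = \frac{278528533}{106795445}$ ($u = \left(-51237\right) \left(- \frac{1}{81430}\right) + 51905 \cdot \frac{1}{26230} = \frac{51237}{81430} + \frac{10381}{5246} = \frac{278528533}{106795445} \approx 2.6081$)
$r{\left(K \right)} = \sqrt{198 + K}$
$\left(r{\left(1 + 8 \left(-7\right) \right)} - 269104\right) + \sqrt{u + x{\left(267 \right)}} = \left(\sqrt{198 + \left(1 + 8 \left(-7\right)\right)} - 269104\right) + \sqrt{\frac{278528533}{106795445} - 246} = \left(\sqrt{198 + \left(1 - 56\right)} - 269104\right) + \sqrt{- \frac{25993150937}{106795445}} = \left(\sqrt{198 - 55} - 269104\right) + \frac{i \sqrt{2775950121269081965}}{106795445} = \left(\sqrt{143} - 269104\right) + \frac{i \sqrt{2775950121269081965}}{106795445} = \left(-269104 + \sqrt{143}\right) + \frac{i \sqrt{2775950121269081965}}{106795445} = -269104 + \sqrt{143} + \frac{i \sqrt{2775950121269081965}}{106795445}$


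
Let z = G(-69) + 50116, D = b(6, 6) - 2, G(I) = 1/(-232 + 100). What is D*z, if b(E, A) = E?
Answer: 6615311/33 ≈ 2.0046e+5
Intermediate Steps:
G(I) = -1/132 (G(I) = 1/(-132) = -1/132)
D = 4 (D = 6 - 2 = 4)
z = 6615311/132 (z = -1/132 + 50116 = 6615311/132 ≈ 50116.)
D*z = 4*(6615311/132) = 6615311/33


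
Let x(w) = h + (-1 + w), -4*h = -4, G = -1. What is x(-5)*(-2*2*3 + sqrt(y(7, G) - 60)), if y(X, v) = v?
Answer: 60 - 5*I*sqrt(61) ≈ 60.0 - 39.051*I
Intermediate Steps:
h = 1 (h = -1/4*(-4) = 1)
x(w) = w (x(w) = 1 + (-1 + w) = w)
x(-5)*(-2*2*3 + sqrt(y(7, G) - 60)) = -5*(-2*2*3 + sqrt(-1 - 60)) = -5*(-4*3 + sqrt(-61)) = -5*(-12 + I*sqrt(61)) = 60 - 5*I*sqrt(61)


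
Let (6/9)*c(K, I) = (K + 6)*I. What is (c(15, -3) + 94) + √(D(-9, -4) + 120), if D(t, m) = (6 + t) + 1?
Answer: -½ + √118 ≈ 10.363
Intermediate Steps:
c(K, I) = 3*I*(6 + K)/2 (c(K, I) = 3*((K + 6)*I)/2 = 3*((6 + K)*I)/2 = 3*(I*(6 + K))/2 = 3*I*(6 + K)/2)
D(t, m) = 7 + t
(c(15, -3) + 94) + √(D(-9, -4) + 120) = ((3/2)*(-3)*(6 + 15) + 94) + √((7 - 9) + 120) = ((3/2)*(-3)*21 + 94) + √(-2 + 120) = (-189/2 + 94) + √118 = -½ + √118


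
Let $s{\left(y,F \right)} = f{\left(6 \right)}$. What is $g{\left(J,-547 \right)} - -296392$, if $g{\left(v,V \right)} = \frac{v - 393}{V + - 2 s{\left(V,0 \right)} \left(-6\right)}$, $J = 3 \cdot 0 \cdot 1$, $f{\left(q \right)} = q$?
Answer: $\frac{140786593}{475} \approx 2.9639 \cdot 10^{5}$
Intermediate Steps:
$s{\left(y,F \right)} = 6$
$J = 0$ ($J = 0 \cdot 1 = 0$)
$g{\left(v,V \right)} = \frac{-393 + v}{72 + V}$ ($g{\left(v,V \right)} = \frac{v - 393}{V + \left(-2\right) 6 \left(-6\right)} = \frac{-393 + v}{V - -72} = \frac{-393 + v}{V + 72} = \frac{-393 + v}{72 + V}$)
$g{\left(J,-547 \right)} - -296392 = \frac{-393 + 0}{72 - 547} - -296392 = \frac{1}{-475} \left(-393\right) + 296392 = \left(- \frac{1}{475}\right) \left(-393\right) + 296392 = \frac{393}{475} + 296392 = \frac{140786593}{475}$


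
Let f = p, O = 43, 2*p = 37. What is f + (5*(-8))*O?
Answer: -3403/2 ≈ -1701.5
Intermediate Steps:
p = 37/2 (p = (½)*37 = 37/2 ≈ 18.500)
f = 37/2 ≈ 18.500
f + (5*(-8))*O = 37/2 + (5*(-8))*43 = 37/2 - 40*43 = 37/2 - 1720 = -3403/2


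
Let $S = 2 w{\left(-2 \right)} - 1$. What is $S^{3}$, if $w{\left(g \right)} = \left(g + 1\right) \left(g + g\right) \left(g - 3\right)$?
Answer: $-68921$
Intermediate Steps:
$w{\left(g \right)} = 2 g \left(1 + g\right) \left(-3 + g\right)$ ($w{\left(g \right)} = \left(1 + g\right) 2 g \left(-3 + g\right) = 2 g \left(1 + g\right) \left(-3 + g\right)$)
$S = -41$ ($S = 2 \cdot 2 \left(-2\right) \left(-3 + \left(-2\right)^{2} - -4\right) - 1 = 2 \cdot 2 \left(-2\right) \left(-3 + 4 + 4\right) - 1 = 2 \cdot 2 \left(-2\right) 5 - 1 = 2 \left(-20\right) - 1 = -40 - 1 = -41$)
$S^{3} = \left(-41\right)^{3} = -68921$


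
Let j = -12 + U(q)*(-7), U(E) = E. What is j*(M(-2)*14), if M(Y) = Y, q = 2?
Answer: 728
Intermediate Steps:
j = -26 (j = -12 + 2*(-7) = -12 - 14 = -26)
j*(M(-2)*14) = -(-52)*14 = -26*(-28) = 728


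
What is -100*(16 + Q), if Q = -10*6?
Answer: 4400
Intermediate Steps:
Q = -60
-100*(16 + Q) = -100*(16 - 60) = -100*(-44) = 4400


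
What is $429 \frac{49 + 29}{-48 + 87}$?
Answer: $858$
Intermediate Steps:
$429 \frac{49 + 29}{-48 + 87} = 429 \cdot \frac{78}{39} = 429 \cdot 78 \cdot \frac{1}{39} = 429 \cdot 2 = 858$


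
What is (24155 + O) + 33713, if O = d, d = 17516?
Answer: 75384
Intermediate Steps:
O = 17516
(24155 + O) + 33713 = (24155 + 17516) + 33713 = 41671 + 33713 = 75384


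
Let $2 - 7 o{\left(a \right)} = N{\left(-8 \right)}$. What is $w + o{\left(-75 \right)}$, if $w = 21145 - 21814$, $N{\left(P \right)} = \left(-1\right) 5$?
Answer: $-668$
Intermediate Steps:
$N{\left(P \right)} = -5$
$w = -669$ ($w = 21145 - 21814 = -669$)
$o{\left(a \right)} = 1$ ($o{\left(a \right)} = \frac{2}{7} - - \frac{5}{7} = \frac{2}{7} + \frac{5}{7} = 1$)
$w + o{\left(-75 \right)} = -669 + 1 = -668$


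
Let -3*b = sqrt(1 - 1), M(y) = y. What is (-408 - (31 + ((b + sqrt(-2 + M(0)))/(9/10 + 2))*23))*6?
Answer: -2634 - 1380*I*sqrt(2)/29 ≈ -2634.0 - 67.297*I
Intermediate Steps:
b = 0 (b = -sqrt(1 - 1)/3 = -sqrt(0)/3 = -1/3*0 = 0)
(-408 - (31 + ((b + sqrt(-2 + M(0)))/(9/10 + 2))*23))*6 = (-408 - (31 + ((0 + sqrt(-2 + 0))/(9/10 + 2))*23))*6 = (-408 - (31 + ((0 + sqrt(-2))/(9*(1/10) + 2))*23))*6 = (-408 - (31 + ((0 + I*sqrt(2))/(9/10 + 2))*23))*6 = (-408 - (31 + ((I*sqrt(2))/(29/10))*23))*6 = (-408 - (31 + ((I*sqrt(2))*(10/29))*23))*6 = (-408 - (31 + (10*I*sqrt(2)/29)*23))*6 = (-408 - (31 + 230*I*sqrt(2)/29))*6 = (-408 + (-31 - 230*I*sqrt(2)/29))*6 = (-439 - 230*I*sqrt(2)/29)*6 = -2634 - 1380*I*sqrt(2)/29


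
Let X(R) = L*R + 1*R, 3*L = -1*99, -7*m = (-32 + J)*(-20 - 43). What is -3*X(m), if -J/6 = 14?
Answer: -100224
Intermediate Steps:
J = -84 (J = -6*14 = -84)
m = -1044 (m = -(-32 - 84)*(-20 - 43)/7 = -(-116)*(-63)/7 = -1/7*7308 = -1044)
L = -33 (L = (-1*99)/3 = (1/3)*(-99) = -33)
X(R) = -32*R (X(R) = -33*R + 1*R = -33*R + R = -32*R)
-3*X(m) = -(-96)*(-1044) = -3*33408 = -100224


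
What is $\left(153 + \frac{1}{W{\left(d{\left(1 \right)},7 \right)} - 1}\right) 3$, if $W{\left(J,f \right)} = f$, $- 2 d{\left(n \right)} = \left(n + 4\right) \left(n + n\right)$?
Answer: $\frac{919}{2} \approx 459.5$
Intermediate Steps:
$d{\left(n \right)} = - n \left(4 + n\right)$ ($d{\left(n \right)} = - \frac{\left(n + 4\right) \left(n + n\right)}{2} = - \frac{\left(4 + n\right) 2 n}{2} = - \frac{2 n \left(4 + n\right)}{2} = - n \left(4 + n\right)$)
$\left(153 + \frac{1}{W{\left(d{\left(1 \right)},7 \right)} - 1}\right) 3 = \left(153 + \frac{1}{7 - 1}\right) 3 = \left(153 + \frac{1}{6}\right) 3 = \frac{919}{6} \cdot 3 = \frac{919}{2}$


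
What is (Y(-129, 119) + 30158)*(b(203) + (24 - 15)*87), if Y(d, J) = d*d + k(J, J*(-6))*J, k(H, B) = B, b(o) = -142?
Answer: -24465047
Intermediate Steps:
Y(d, J) = d² - 6*J² (Y(d, J) = d*d + (J*(-6))*J = d² + (-6*J)*J = d² - 6*J²)
(Y(-129, 119) + 30158)*(b(203) + (24 - 15)*87) = (((-129)² - 6*119²) + 30158)*(-142 + (24 - 15)*87) = ((16641 - 6*14161) + 30158)*(-142 + 9*87) = ((16641 - 84966) + 30158)*(-142 + 783) = (-68325 + 30158)*641 = -38167*641 = -24465047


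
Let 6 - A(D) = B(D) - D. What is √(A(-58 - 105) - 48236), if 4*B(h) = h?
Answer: I*√193409/2 ≈ 219.89*I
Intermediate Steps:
B(h) = h/4
A(D) = 6 + 3*D/4 (A(D) = 6 - (D/4 - D) = 6 - (-3)*D/4 = 6 + 3*D/4)
√(A(-58 - 105) - 48236) = √((6 + 3*(-58 - 105)/4) - 48236) = √((6 + (¾)*(-163)) - 48236) = √((6 - 489/4) - 48236) = √(-465/4 - 48236) = √(-193409/4) = I*√193409/2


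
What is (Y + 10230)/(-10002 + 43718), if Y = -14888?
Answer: -2329/16858 ≈ -0.13815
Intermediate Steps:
(Y + 10230)/(-10002 + 43718) = (-14888 + 10230)/(-10002 + 43718) = -4658/33716 = -4658*1/33716 = -2329/16858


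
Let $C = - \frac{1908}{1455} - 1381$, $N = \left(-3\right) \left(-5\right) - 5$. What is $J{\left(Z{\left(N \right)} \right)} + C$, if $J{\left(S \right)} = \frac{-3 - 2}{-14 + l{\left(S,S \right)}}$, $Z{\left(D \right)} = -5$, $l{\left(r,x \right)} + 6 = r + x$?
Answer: $- \frac{4022041}{2910} \approx -1382.1$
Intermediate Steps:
$N = 10$ ($N = 15 - 5 = 10$)
$l{\left(r,x \right)} = -6 + r + x$ ($l{\left(r,x \right)} = -6 + \left(r + x\right) = -6 + r + x$)
$J{\left(S \right)} = - \frac{5}{-20 + 2 S}$ ($J{\left(S \right)} = \frac{-3 - 2}{-14 + \left(-6 + S + S\right)} = - \frac{5}{-14 + \left(-6 + 2 S\right)} = - \frac{5}{-20 + 2 S}$)
$C = - \frac{670421}{485}$ ($C = \left(-1908\right) \frac{1}{1455} - 1381 = - \frac{636}{485} - 1381 = - \frac{670421}{485} \approx -1382.3$)
$J{\left(Z{\left(N \right)} \right)} + C = - \frac{5}{-20 + 2 \left(-5\right)} - \frac{670421}{485} = - \frac{5}{-20 - 10} - \frac{670421}{485} = - \frac{5}{-30} - \frac{670421}{485} = \left(-5\right) \left(- \frac{1}{30}\right) - \frac{670421}{485} = \frac{1}{6} - \frac{670421}{485} = - \frac{4022041}{2910}$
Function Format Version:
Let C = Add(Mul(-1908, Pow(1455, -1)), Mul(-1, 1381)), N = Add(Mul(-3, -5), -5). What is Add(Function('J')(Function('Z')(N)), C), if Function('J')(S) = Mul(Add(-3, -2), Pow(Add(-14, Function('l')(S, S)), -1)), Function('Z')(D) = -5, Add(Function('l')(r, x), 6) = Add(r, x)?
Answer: Rational(-4022041, 2910) ≈ -1382.1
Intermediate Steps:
N = 10 (N = Add(15, -5) = 10)
Function('l')(r, x) = Add(-6, r, x) (Function('l')(r, x) = Add(-6, Add(r, x)) = Add(-6, r, x))
Function('J')(S) = Mul(-5, Pow(Add(-20, Mul(2, S)), -1)) (Function('J')(S) = Mul(Add(-3, -2), Pow(Add(-14, Add(-6, S, S)), -1)) = Mul(-5, Pow(Add(-14, Add(-6, Mul(2, S))), -1)) = Mul(-5, Pow(Add(-20, Mul(2, S)), -1)))
C = Rational(-670421, 485) (C = Add(Mul(-1908, Rational(1, 1455)), -1381) = Add(Rational(-636, 485), -1381) = Rational(-670421, 485) ≈ -1382.3)
Add(Function('J')(Function('Z')(N)), C) = Add(Mul(-5, Pow(Add(-20, Mul(2, -5)), -1)), Rational(-670421, 485)) = Add(Mul(-5, Pow(Add(-20, -10), -1)), Rational(-670421, 485)) = Add(Mul(-5, Pow(-30, -1)), Rational(-670421, 485)) = Add(Mul(-5, Rational(-1, 30)), Rational(-670421, 485)) = Add(Rational(1, 6), Rational(-670421, 485)) = Rational(-4022041, 2910)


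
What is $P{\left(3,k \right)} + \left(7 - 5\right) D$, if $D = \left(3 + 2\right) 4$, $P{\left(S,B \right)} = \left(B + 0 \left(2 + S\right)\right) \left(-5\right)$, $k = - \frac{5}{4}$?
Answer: $\frac{185}{4} \approx 46.25$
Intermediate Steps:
$k = - \frac{5}{4}$ ($k = \left(-5\right) \frac{1}{4} = - \frac{5}{4} \approx -1.25$)
$P{\left(S,B \right)} = - 5 B$ ($P{\left(S,B \right)} = \left(B + 0\right) \left(-5\right) = B \left(-5\right) = - 5 B$)
$D = 20$ ($D = 5 \cdot 4 = 20$)
$P{\left(3,k \right)} + \left(7 - 5\right) D = \left(-5\right) \left(- \frac{5}{4}\right) + \left(7 - 5\right) 20 = \frac{25}{4} + \left(7 - 5\right) 20 = \frac{25}{4} + 2 \cdot 20 = \frac{25}{4} + 40 = \frac{185}{4}$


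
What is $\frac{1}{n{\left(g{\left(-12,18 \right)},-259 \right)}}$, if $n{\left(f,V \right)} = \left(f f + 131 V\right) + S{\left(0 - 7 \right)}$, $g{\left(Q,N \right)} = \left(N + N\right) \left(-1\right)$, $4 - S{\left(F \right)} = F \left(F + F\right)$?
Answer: $- \frac{1}{32727} \approx -3.0556 \cdot 10^{-5}$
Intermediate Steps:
$S{\left(F \right)} = 4 - 2 F^{2}$ ($S{\left(F \right)} = 4 - F \left(F + F\right) = 4 - F 2 F = 4 - 2 F^{2}$)
$g{\left(Q,N \right)} = - 2 N$ ($g{\left(Q,N \right)} = 2 N \left(-1\right) = - 2 N$)
$n{\left(f,V \right)} = -94 + f^{2} + 131 V$ ($n{\left(f,V \right)} = \left(f f + 131 V\right) + \left(4 - 2 \left(0 - 7\right)^{2}\right) = \left(f^{2} + 131 V\right) + \left(4 - 2 \left(-7\right)^{2}\right) = \left(f^{2} + 131 V\right) + \left(4 - 98\right) = \left(f^{2} + 131 V\right) - 94 = -94 + f^{2} + 131 V$)
$\frac{1}{n{\left(g{\left(-12,18 \right)},-259 \right)}} = \frac{1}{-94 + \left(\left(-2\right) 18\right)^{2} + 131 \left(-259\right)} = \frac{1}{-94 + \left(-36\right)^{2} - 33929} = \frac{1}{-94 + 1296 - 33929} = \frac{1}{-32727} = - \frac{1}{32727}$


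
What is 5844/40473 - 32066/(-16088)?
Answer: 231970915/108521604 ≈ 2.1376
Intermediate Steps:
5844/40473 - 32066/(-16088) = 5844*(1/40473) - 32066*(-1/16088) = 1948/13491 + 16033/8044 = 231970915/108521604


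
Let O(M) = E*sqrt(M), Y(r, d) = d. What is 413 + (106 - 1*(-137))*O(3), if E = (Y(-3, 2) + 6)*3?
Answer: 413 + 5832*sqrt(3) ≈ 10514.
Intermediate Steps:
E = 24 (E = (2 + 6)*3 = 8*3 = 24)
O(M) = 24*sqrt(M)
413 + (106 - 1*(-137))*O(3) = 413 + (106 - 1*(-137))*(24*sqrt(3)) = 413 + (106 + 137)*(24*sqrt(3)) = 413 + 243*(24*sqrt(3)) = 413 + 5832*sqrt(3)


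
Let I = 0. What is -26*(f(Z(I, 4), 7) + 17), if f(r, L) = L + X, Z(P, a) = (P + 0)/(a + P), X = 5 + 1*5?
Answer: -884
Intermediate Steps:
X = 10 (X = 5 + 5 = 10)
Z(P, a) = P/(P + a)
f(r, L) = 10 + L (f(r, L) = L + 10 = 10 + L)
-26*(f(Z(I, 4), 7) + 17) = -26*((10 + 7) + 17) = -26*(17 + 17) = -26*34 = -884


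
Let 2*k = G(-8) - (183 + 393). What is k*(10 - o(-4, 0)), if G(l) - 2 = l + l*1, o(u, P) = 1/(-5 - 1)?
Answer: -17995/6 ≈ -2999.2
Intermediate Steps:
o(u, P) = -⅙ (o(u, P) = 1/(-6) = -⅙)
G(l) = 2 + 2*l (G(l) = 2 + (l + l*1) = 2 + (l + l) = 2 + 2*l)
k = -295 (k = ((2 + 2*(-8)) - (183 + 393))/2 = ((2 - 16) - 1*576)/2 = (-14 - 576)/2 = (½)*(-590) = -295)
k*(10 - o(-4, 0)) = -295*(10 - 1*(-⅙)) = -295*(10 + ⅙) = -295*61/6 = -17995/6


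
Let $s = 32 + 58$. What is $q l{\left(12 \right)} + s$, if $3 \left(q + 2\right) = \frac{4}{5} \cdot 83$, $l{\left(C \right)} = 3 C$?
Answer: $\frac{4074}{5} \approx 814.8$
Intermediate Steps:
$s = 90$
$q = \frac{302}{15}$ ($q = -2 + \frac{\frac{4}{5} \cdot 83}{3} = -2 + \frac{1}{3} \cdot \frac{332}{5} = -2 + \frac{332}{15} = \frac{302}{15} \approx 20.133$)
$q l{\left(12 \right)} + s = \frac{302 \cdot 3 \cdot 12}{15} + 90 = \frac{302}{15} \cdot 36 + 90 = \frac{3624}{5} + 90 = \frac{4074}{5}$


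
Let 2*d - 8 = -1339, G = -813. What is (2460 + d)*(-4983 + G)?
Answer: -10400922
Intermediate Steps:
d = -1331/2 (d = 4 + (1/2)*(-1339) = 4 - 1339/2 = -1331/2 ≈ -665.50)
(2460 + d)*(-4983 + G) = (2460 - 1331/2)*(-4983 - 813) = (3589/2)*(-5796) = -10400922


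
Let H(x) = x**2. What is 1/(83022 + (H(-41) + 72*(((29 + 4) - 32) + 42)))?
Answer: 1/87799 ≈ 1.1390e-5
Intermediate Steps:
1/(83022 + (H(-41) + 72*(((29 + 4) - 32) + 42))) = 1/(83022 + ((-41)**2 + 72*(((29 + 4) - 32) + 42))) = 1/(83022 + (1681 + 72*((33 - 32) + 42))) = 1/(83022 + (1681 + 72*(1 + 42))) = 1/(83022 + (1681 + 72*43)) = 1/(83022 + (1681 + 3096)) = 1/(83022 + 4777) = 1/87799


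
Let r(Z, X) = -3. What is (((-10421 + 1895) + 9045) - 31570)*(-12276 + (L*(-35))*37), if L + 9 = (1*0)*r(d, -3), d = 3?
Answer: 19282671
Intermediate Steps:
L = -9 (L = -9 + (1*0)*(-3) = -9 + 0*(-3) = -9 + 0 = -9)
(((-10421 + 1895) + 9045) - 31570)*(-12276 + (L*(-35))*37) = (((-10421 + 1895) + 9045) - 31570)*(-12276 - 9*(-35)*37) = ((-8526 + 9045) - 31570)*(-12276 + 315*37) = (519 - 31570)*(-12276 + 11655) = -31051*(-621) = 19282671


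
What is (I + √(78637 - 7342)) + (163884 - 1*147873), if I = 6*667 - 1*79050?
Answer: -59037 + 7*√1455 ≈ -58770.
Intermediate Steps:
I = -75048 (I = 4002 - 79050 = -75048)
(I + √(78637 - 7342)) + (163884 - 1*147873) = (-75048 + √(78637 - 7342)) + (163884 - 1*147873) = (-75048 + √71295) + (163884 - 147873) = (-75048 + 7*√1455) + 16011 = -59037 + 7*√1455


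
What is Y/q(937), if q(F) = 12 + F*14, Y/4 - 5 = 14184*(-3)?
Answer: -85094/6565 ≈ -12.962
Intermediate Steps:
Y = -170188 (Y = 20 + 4*(14184*(-3)) = 20 + 4*(-42552) = 20 - 170208 = -170188)
q(F) = 12 + 14*F
Y/q(937) = -170188/(12 + 14*937) = -170188/(12 + 13118) = -170188/13130 = -170188*1/13130 = -85094/6565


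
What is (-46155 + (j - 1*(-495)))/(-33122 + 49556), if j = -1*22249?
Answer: -67909/16434 ≈ -4.1322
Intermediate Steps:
j = -22249
(-46155 + (j - 1*(-495)))/(-33122 + 49556) = (-46155 + (-22249 - 1*(-495)))/(-33122 + 49556) = (-46155 + (-22249 + 495))/16434 = (-46155 - 21754)*(1/16434) = -67909*1/16434 = -67909/16434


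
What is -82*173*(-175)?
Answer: 2482550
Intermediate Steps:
-82*173*(-175) = -14186*(-175) = 2482550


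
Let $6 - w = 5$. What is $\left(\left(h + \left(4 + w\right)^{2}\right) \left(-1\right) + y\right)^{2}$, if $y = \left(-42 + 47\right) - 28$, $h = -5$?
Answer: $1849$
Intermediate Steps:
$w = 1$ ($w = 6 - 5 = 1$)
$y = -23$ ($y = 5 - 28 = -23$)
$\left(\left(h + \left(4 + w\right)^{2}\right) \left(-1\right) + y\right)^{2} = \left(\left(-5 + \left(4 + 1\right)^{2}\right) \left(-1\right) - 23\right)^{2} = \left(\left(-5 + 5^{2}\right) \left(-1\right) - 23\right)^{2} = \left(\left(-5 + 25\right) \left(-1\right) - 23\right)^{2} = \left(20 \left(-1\right) - 23\right)^{2} = \left(-20 - 23\right)^{2} = \left(-43\right)^{2} = 1849$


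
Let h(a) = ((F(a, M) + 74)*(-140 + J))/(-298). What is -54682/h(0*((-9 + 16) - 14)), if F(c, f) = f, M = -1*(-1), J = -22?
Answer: -8147618/6075 ≈ -1341.2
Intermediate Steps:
M = 1
h(a) = 6075/149 (h(a) = ((1 + 74)*(-140 - 22))/(-298) = (75*(-162))*(-1/298) = -12150*(-1/298) = 6075/149)
-54682/h(0*((-9 + 16) - 14)) = -54682/6075/149 = -54682*149/6075 = -8147618/6075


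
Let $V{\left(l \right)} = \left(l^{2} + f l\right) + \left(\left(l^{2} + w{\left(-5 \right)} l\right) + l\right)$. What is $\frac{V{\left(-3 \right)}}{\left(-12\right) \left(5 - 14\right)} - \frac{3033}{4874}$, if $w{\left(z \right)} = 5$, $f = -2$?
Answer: $- \frac{12430}{21933} \approx -0.56673$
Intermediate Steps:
$V{\left(l \right)} = 2 l^{2} + 4 l$ ($V{\left(l \right)} = \left(l^{2} - 2 l\right) + \left(\left(l^{2} + 5 l\right) + l\right) = \left(l^{2} - 2 l\right) + \left(l^{2} + 6 l\right) = 2 l^{2} + 4 l$)
$\frac{V{\left(-3 \right)}}{\left(-12\right) \left(5 - 14\right)} - \frac{3033}{4874} = \frac{2 \left(-3\right) \left(2 - 3\right)}{\left(-12\right) \left(5 - 14\right)} - \frac{3033}{4874} = \frac{2 \left(-3\right) \left(-1\right)}{\left(-12\right) \left(-9\right)} - \frac{3033}{4874} = \frac{6}{108} - \frac{3033}{4874} = 6 \cdot \frac{1}{108} - \frac{3033}{4874} = \frac{1}{18} - \frac{3033}{4874} = - \frac{12430}{21933}$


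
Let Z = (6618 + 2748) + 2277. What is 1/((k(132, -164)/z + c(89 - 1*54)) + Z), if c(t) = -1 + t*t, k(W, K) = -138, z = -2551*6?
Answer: 2551/32823740 ≈ 7.7718e-5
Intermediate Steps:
z = -15306
Z = 11643 (Z = 9366 + 2277 = 11643)
c(t) = -1 + t²
1/((k(132, -164)/z + c(89 - 1*54)) + Z) = 1/((-138/(-15306) + (-1 + (89 - 1*54)²)) + 11643) = 1/((-138*(-1/15306) + (-1 + (89 - 54)²)) + 11643) = 1/((23/2551 + (-1 + 35²)) + 11643) = 1/((23/2551 + (-1 + 1225)) + 11643) = 1/((23/2551 + 1224) + 11643) = 1/(3122447/2551 + 11643) = 1/(32823740/2551) = 2551/32823740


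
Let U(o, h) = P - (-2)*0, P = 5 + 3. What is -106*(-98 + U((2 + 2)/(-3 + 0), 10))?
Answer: 9540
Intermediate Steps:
P = 8
U(o, h) = 8 (U(o, h) = 8 - (-2)*0 = 8 - 1*0 = 8 + 0 = 8)
-106*(-98 + U((2 + 2)/(-3 + 0), 10)) = -106*(-98 + 8) = -106*(-90) = 9540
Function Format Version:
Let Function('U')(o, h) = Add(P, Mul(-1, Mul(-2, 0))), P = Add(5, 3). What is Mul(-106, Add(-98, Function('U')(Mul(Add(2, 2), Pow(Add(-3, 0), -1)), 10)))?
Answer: 9540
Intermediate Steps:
P = 8
Function('U')(o, h) = 8 (Function('U')(o, h) = Add(8, Mul(-1, Mul(-2, 0))) = Add(8, Mul(-1, 0)) = Add(8, 0) = 8)
Mul(-106, Add(-98, Function('U')(Mul(Add(2, 2), Pow(Add(-3, 0), -1)), 10))) = Mul(-106, Add(-98, 8)) = Mul(-106, -90) = 9540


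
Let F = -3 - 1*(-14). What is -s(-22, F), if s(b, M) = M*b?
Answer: 242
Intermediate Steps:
F = 11 (F = -3 + 14 = 11)
-s(-22, F) = -11*(-22) = -1*(-242) = 242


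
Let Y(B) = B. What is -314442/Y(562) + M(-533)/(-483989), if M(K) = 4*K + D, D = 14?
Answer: -76092639411/136000909 ≈ -559.50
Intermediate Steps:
M(K) = 14 + 4*K (M(K) = 4*K + 14 = 14 + 4*K)
-314442/Y(562) + M(-533)/(-483989) = -314442/562 + (14 + 4*(-533))/(-483989) = -314442*1/562 + (14 - 2132)*(-1/483989) = -157221/281 - 2118*(-1/483989) = -157221/281 + 2118/483989 = -76092639411/136000909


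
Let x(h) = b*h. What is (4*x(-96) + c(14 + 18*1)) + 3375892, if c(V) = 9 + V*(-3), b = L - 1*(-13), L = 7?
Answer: 3368125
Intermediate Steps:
b = 20 (b = 7 - 1*(-13) = 7 + 13 = 20)
x(h) = 20*h
c(V) = 9 - 3*V
(4*x(-96) + c(14 + 18*1)) + 3375892 = (4*(20*(-96)) + (9 - 3*(14 + 18*1))) + 3375892 = (4*(-1920) + (9 - 3*(14 + 18))) + 3375892 = (-7680 + (9 - 3*32)) + 3375892 = (-7680 + (9 - 96)) + 3375892 = (-7680 - 87) + 3375892 = -7767 + 3375892 = 3368125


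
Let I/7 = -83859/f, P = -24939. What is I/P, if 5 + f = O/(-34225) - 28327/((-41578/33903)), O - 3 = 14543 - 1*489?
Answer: 39777316068650/39024753089293011 ≈ 0.0010193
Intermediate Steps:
O = 14057 (O = 3 + (14543 - 1*489) = 3 + (14543 - 489) = 3 + 14054 = 14057)
f = 32860973370029/1423007050 (f = -5 + (14057/(-34225) - 28327/((-41578/33903))) = -5 + (14057*(-1/34225) - 28327/((-41578*1/33903))) = -5 + (-14057/34225 - 28327/(-41578/33903)) = -5 + (-14057/34225 - 28327*(-33903/41578)) = -5 + (-14057/34225 + 960370281/41578) = -5 + 32868088405279/1423007050 = 32860973370029/1423007050 ≈ 23093.)
I = -119331948205950/4694424767147 (I = 7*(-83859/32860973370029/1423007050) = 7*(-83859*1423007050/32860973370029) = 7*(-119331948205950/32860973370029) = -119331948205950/4694424767147 ≈ -25.420)
I/P = -119331948205950/4694424767147/(-24939) = -119331948205950/4694424767147*(-1/24939) = 39777316068650/39024753089293011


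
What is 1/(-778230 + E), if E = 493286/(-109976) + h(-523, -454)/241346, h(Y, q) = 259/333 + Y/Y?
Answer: -59720102316/46476243093297427 ≈ -1.2850e-6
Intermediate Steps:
h(Y, q) = 16/9 (h(Y, q) = 259*(1/333) + 1 = 7/9 + 1 = 16/9)
E = -267867916747/59720102316 (E = 493286/(-109976) + (16/9)/241346 = 493286*(-1/109976) + (16/9)*(1/241346) = -246643/54988 + 8/1086057 = -267867916747/59720102316 ≈ -4.4854)
1/(-778230 + E) = 1/(-778230 - 267867916747/59720102316) = 1/(-46476243093297427/59720102316) = -59720102316/46476243093297427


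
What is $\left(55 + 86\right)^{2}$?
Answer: $19881$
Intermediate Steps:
$\left(55 + 86\right)^{2} = 141^{2} = 19881$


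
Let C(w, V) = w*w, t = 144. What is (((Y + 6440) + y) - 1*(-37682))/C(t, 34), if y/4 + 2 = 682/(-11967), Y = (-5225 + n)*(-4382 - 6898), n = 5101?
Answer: 8633195875/124073856 ≈ 69.581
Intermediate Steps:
C(w, V) = w**2
Y = 1398720 (Y = (-5225 + 5101)*(-4382 - 6898) = -124*(-11280) = 1398720)
y = -98464/11967 (y = -8 + 4*(682/(-11967)) = -8 + 4*(682*(-1/11967)) = -8 + 4*(-682/11967) = -8 - 2728/11967 = -98464/11967 ≈ -8.2280)
(((Y + 6440) + y) - 1*(-37682))/C(t, 34) = (((1398720 + 6440) - 98464/11967) - 1*(-37682))/(144**2) = ((1405160 - 98464/11967) + 37682)/20736 = (16815451256/11967 + 37682)*(1/20736) = (17266391750/11967)*(1/20736) = 8633195875/124073856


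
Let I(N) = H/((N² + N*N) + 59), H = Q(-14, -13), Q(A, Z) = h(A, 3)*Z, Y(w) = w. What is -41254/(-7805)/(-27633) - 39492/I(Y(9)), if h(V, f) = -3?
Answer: -48265603381474/215675565 ≈ -2.2379e+5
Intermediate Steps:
Q(A, Z) = -3*Z
H = 39 (H = -3*(-13) = 39)
I(N) = 39/(59 + 2*N²) (I(N) = 39/((N² + N*N) + 59) = 39/((N² + N²) + 59) = 39/(2*N² + 59) = 39/(59 + 2*N²))
-41254/(-7805)/(-27633) - 39492/I(Y(9)) = -41254/(-7805)/(-27633) - 39492/(39/(59 + 2*9²)) = -41254*(-1/7805)*(-1/27633) - 39492/(39/(59 + 2*81)) = (41254/7805)*(-1/27633) - 39492/(39/(59 + 162)) = -41254/215675565 - 39492/(39/221) = -41254/215675565 - 39492/(39*(1/221)) = -41254/215675565 - 39492/3/17 = -41254/215675565 - 39492*17/3 = -41254/215675565 - 223788 = -48265603381474/215675565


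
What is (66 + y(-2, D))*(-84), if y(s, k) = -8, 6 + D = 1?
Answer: -4872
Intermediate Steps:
D = -5 (D = -6 + 1 = -5)
(66 + y(-2, D))*(-84) = (66 - 8)*(-84) = 58*(-84) = -4872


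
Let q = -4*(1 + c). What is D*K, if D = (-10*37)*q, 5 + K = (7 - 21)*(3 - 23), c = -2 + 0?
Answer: -407000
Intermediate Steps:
c = -2
q = 4 (q = -4*(1 - 2) = -4*(-1) = 4)
K = 275 (K = -5 + (7 - 21)*(3 - 23) = -5 - 14*(-20) = -5 + 280 = 275)
D = -1480 (D = -10*37*4 = -370*4 = -1480)
D*K = -1480*275 = -407000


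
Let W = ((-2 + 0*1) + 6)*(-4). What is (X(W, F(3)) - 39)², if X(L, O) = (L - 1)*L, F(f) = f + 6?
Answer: 54289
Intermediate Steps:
F(f) = 6 + f
W = -16 (W = ((-2 + 0) + 6)*(-4) = (-2 + 6)*(-4) = 4*(-4) = -16)
X(L, O) = L*(-1 + L) (X(L, O) = (-1 + L)*L = L*(-1 + L))
(X(W, F(3)) - 39)² = (-16*(-1 - 16) - 39)² = (-16*(-17) - 39)² = (272 - 39)² = 233² = 54289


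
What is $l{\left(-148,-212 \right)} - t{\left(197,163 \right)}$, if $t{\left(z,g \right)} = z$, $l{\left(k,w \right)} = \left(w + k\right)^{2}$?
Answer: $129403$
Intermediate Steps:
$l{\left(k,w \right)} = \left(k + w\right)^{2}$
$l{\left(-148,-212 \right)} - t{\left(197,163 \right)} = \left(-148 - 212\right)^{2} - 197 = \left(-360\right)^{2} - 197 = 129600 - 197 = 129403$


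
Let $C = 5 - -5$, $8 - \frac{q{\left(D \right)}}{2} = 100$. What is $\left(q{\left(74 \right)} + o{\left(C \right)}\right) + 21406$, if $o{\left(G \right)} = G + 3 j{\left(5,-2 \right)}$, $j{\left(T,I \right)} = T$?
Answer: $21247$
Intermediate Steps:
$q{\left(D \right)} = -184$ ($q{\left(D \right)} = 16 - 200 = -184$)
$C = 10$ ($C = 5 + 5 = 10$)
$o{\left(G \right)} = 15 + G$ ($o{\left(G \right)} = G + 3 \cdot 5 = G + 15 = 15 + G$)
$\left(q{\left(74 \right)} + o{\left(C \right)}\right) + 21406 = \left(-184 + \left(15 + 10\right)\right) + 21406 = \left(-184 + 25\right) + 21406 = -159 + 21406 = 21247$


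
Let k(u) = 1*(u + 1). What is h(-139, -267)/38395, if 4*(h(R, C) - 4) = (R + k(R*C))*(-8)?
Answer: -73946/38395 ≈ -1.9259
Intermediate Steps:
k(u) = 1 + u (k(u) = 1*(1 + u) = 1 + u)
h(R, C) = 2 - 2*R - 2*C*R (h(R, C) = 4 + ((R + (1 + R*C))*(-8))/4 = 4 + ((R + (1 + C*R))*(-8))/4 = 4 + ((1 + R + C*R)*(-8))/4 = 4 + (-8 - 8*R - 8*C*R)/4 = 4 + (-2 - 2*R - 2*C*R) = 2 - 2*R - 2*C*R)
h(-139, -267)/38395 = (2 - 2*(-139) - 2*(-267)*(-139))/38395 = (2 + 278 - 74226)*(1/38395) = -73946*1/38395 = -73946/38395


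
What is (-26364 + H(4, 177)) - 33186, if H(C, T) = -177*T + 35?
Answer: -90844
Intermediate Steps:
H(C, T) = 35 - 177*T
(-26364 + H(4, 177)) - 33186 = (-26364 + (35 - 177*177)) - 33186 = (-26364 + (35 - 31329)) - 33186 = (-26364 - 31294) - 33186 = -57658 - 33186 = -90844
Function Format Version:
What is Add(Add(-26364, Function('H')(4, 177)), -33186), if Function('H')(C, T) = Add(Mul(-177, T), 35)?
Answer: -90844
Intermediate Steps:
Function('H')(C, T) = Add(35, Mul(-177, T))
Add(Add(-26364, Function('H')(4, 177)), -33186) = Add(Add(-26364, Add(35, Mul(-177, 177))), -33186) = Add(Add(-26364, Add(35, -31329)), -33186) = Add(Add(-26364, -31294), -33186) = Add(-57658, -33186) = -90844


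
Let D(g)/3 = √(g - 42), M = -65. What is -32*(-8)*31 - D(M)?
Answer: 7936 - 3*I*√107 ≈ 7936.0 - 31.032*I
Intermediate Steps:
D(g) = 3*√(-42 + g) (D(g) = 3*√(g - 42) = 3*√(-42 + g))
-32*(-8)*31 - D(M) = -32*(-8)*31 - 3*√(-42 - 65) = 256*31 - 3*√(-107) = 7936 - 3*I*√107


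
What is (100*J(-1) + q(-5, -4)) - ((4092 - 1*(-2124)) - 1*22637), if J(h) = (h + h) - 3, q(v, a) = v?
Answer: 15916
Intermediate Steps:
J(h) = -3 + 2*h (J(h) = 2*h - 3 = -3 + 2*h)
(100*J(-1) + q(-5, -4)) - ((4092 - 1*(-2124)) - 1*22637) = (100*(-3 + 2*(-1)) - 5) - ((4092 - 1*(-2124)) - 1*22637) = (100*(-3 - 2) - 5) - ((4092 + 2124) - 22637) = (100*(-5) - 5) - (6216 - 22637) = (-500 - 5) - 1*(-16421) = -505 + 16421 = 15916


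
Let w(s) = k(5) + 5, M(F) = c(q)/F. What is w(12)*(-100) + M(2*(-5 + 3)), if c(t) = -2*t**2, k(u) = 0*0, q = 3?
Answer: -991/2 ≈ -495.50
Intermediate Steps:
k(u) = 0
M(F) = -18/F (M(F) = (-2*3**2)/F = (-2*9)/F = -18/F)
w(s) = 5 (w(s) = 0 + 5 = 5)
w(12)*(-100) + M(2*(-5 + 3)) = 5*(-100) - 18*1/(2*(-5 + 3)) = -500 - 18/(2*(-2)) = -500 - 18/(-4) = -500 - 18*(-1/4) = -500 + 9/2 = -991/2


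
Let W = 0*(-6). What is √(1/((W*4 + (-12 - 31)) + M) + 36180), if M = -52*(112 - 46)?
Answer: √17475844361/695 ≈ 190.21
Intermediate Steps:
W = 0
M = -3432 (M = -52*66 = -3432)
√(1/((W*4 + (-12 - 31)) + M) + 36180) = √(1/((0*4 + (-12 - 31)) - 3432) + 36180) = √(1/((0 - 43) - 3432) + 36180) = √(1/(-43 - 3432) + 36180) = √(1/(-3475) + 36180) = √(-1/3475 + 36180) = √(125725499/3475) = √17475844361/695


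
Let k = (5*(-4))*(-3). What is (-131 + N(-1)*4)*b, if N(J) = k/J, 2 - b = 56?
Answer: 20034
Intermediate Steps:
b = -54 (b = 2 - 1*56 = 2 - 56 = -54)
k = 60 (k = -20*(-3) = 60)
N(J) = 60/J
(-131 + N(-1)*4)*b = (-131 + (60/(-1))*4)*(-54) = (-131 + (60*(-1))*4)*(-54) = (-131 - 60*4)*(-54) = (-131 - 240)*(-54) = -371*(-54) = 20034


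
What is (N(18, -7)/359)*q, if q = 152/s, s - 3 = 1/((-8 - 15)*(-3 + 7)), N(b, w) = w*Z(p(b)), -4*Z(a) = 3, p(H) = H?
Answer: 73416/98725 ≈ 0.74364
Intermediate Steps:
Z(a) = -¾ (Z(a) = -¼*3 = -¾)
N(b, w) = -3*w/4 (N(b, w) = w*(-¾) = -3*w/4)
s = 275/92 (s = 3 + 1/((-8 - 15)*(-3 + 7)) = 3 + 1/(-23*4) = 3 + 1/(-92) = 3 - 1/92 = 275/92 ≈ 2.9891)
q = 13984/275 (q = 152/(275/92) = 152*(92/275) = 13984/275 ≈ 50.851)
(N(18, -7)/359)*q = (-¾*(-7)/359)*(13984/275) = ((21/4)*(1/359))*(13984/275) = (21/1436)*(13984/275) = 73416/98725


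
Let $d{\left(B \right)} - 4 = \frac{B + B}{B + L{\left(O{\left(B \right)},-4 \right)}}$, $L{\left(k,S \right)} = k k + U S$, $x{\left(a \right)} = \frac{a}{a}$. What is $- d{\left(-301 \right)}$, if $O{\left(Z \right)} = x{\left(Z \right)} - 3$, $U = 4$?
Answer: $- \frac{1854}{313} \approx -5.9233$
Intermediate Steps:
$x{\left(a \right)} = 1$
$O{\left(Z \right)} = -2$ ($O{\left(Z \right)} = 1 - 3 = -2$)
$L{\left(k,S \right)} = k^{2} + 4 S$ ($L{\left(k,S \right)} = k k + 4 S = k^{2} + 4 S$)
$d{\left(B \right)} = 4 + \frac{2 B}{-12 + B}$ ($d{\left(B \right)} = 4 + \frac{B + B}{B + \left(\left(-2\right)^{2} + 4 \left(-4\right)\right)} = 4 + \frac{2 B}{B + \left(4 - 16\right)} = 4 + \frac{2 B}{B - 12} = 4 + \frac{2 B}{-12 + B}$)
$- d{\left(-301 \right)} = - \frac{6 \left(-8 - 301\right)}{-12 - 301} = - \frac{6 \left(-309\right)}{-313} = - \frac{6 \left(-1\right) \left(-309\right)}{313} = \left(-1\right) \frac{1854}{313} = - \frac{1854}{313}$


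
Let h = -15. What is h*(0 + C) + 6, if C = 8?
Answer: -114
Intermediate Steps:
h*(0 + C) + 6 = -15*(0 + 8) + 6 = -15*8 + 6 = -120 + 6 = -114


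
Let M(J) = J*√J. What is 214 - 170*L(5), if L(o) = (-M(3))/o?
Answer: 214 + 102*√3 ≈ 390.67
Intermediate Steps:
M(J) = J^(3/2)
L(o) = -3*√3/o (L(o) = (-3^(3/2))/o = (-3*√3)/o = -3*√3/o)
214 - 170*L(5) = 214 - (-510)*√3/5 = 214 - (-102)*√3 = 214 + 102*√3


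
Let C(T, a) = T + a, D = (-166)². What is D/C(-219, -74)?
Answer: -27556/293 ≈ -94.048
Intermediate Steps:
D = 27556
D/C(-219, -74) = 27556/(-219 - 74) = 27556/(-293) = 27556*(-1/293) = -27556/293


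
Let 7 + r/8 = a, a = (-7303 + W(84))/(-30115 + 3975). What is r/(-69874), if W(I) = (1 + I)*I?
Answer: 182817/228313295 ≈ 0.00080073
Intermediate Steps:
W(I) = I*(1 + I)
a = 163/26140 (a = (-7303 + 84*(1 + 84))/(-30115 + 3975) = (-7303 + 84*85)/(-26140) = (-7303 + 7140)*(-1/26140) = -163*(-1/26140) = 163/26140 ≈ 0.0062357)
r = -365634/6535 (r = -56 + 8*(163/26140) = -56 + 326/6535 = -365634/6535 ≈ -55.950)
r/(-69874) = -365634/6535/(-69874) = -365634/6535*(-1/69874) = 182817/228313295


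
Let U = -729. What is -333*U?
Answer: 242757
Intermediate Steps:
-333*U = -333*(-729) = 242757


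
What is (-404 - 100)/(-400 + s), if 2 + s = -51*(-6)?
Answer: 21/4 ≈ 5.2500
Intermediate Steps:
s = 304 (s = -2 - 51*(-6) = -2 + 306 = 304)
(-404 - 100)/(-400 + s) = (-404 - 100)/(-400 + 304) = -504/(-96) = -504*(-1/96) = 21/4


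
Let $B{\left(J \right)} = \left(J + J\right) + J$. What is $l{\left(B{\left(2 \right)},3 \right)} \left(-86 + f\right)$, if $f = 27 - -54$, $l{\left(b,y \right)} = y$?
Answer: $-15$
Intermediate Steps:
$B{\left(J \right)} = 3 J$ ($B{\left(J \right)} = 2 J + J = 3 J$)
$f = 81$ ($f = 27 + 54 = 81$)
$l{\left(B{\left(2 \right)},3 \right)} \left(-86 + f\right) = 3 \left(-86 + 81\right) = 3 \left(-5\right) = -15$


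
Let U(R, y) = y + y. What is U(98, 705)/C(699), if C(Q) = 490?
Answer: 141/49 ≈ 2.8776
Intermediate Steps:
U(R, y) = 2*y
U(98, 705)/C(699) = (2*705)/490 = 1410*(1/490) = 141/49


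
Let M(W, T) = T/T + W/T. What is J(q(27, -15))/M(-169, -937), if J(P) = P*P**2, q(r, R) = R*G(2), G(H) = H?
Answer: -12649500/553 ≈ -22874.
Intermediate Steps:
q(r, R) = 2*R (q(r, R) = R*2 = 2*R)
M(W, T) = 1 + W/T
J(P) = P**3
J(q(27, -15))/M(-169, -937) = (2*(-15))**3/(((-937 - 169)/(-937))) = (-30)**3/((-1/937*(-1106))) = -27000/1106/937 = -27000*937/1106 = -12649500/553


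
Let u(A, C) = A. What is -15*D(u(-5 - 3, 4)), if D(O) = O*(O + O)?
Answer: -1920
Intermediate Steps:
D(O) = 2*O² (D(O) = O*(2*O) = 2*O²)
-15*D(u(-5 - 3, 4)) = -30*(-5 - 3)² = -30*(-8)² = -30*64 = -15*128 = -1920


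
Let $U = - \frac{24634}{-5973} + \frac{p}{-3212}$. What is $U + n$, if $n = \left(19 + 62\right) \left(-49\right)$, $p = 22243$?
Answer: $- \frac{6927281225}{1744116} \approx -3971.8$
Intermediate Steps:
$n = -3969$ ($n = 81 \left(-49\right) = -3969$)
$U = - \frac{4884821}{1744116}$ ($U = - \frac{24634}{-5973} + \frac{22243}{-3212} = \left(-24634\right) \left(- \frac{1}{5973}\right) + 22243 \left(- \frac{1}{3212}\right) = \frac{24634}{5973} - \frac{22243}{3212} = - \frac{4884821}{1744116} \approx -2.8007$)
$U + n = - \frac{4884821}{1744116} - 3969 = - \frac{6927281225}{1744116}$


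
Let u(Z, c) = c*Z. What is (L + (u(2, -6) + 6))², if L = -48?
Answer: 2916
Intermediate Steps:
u(Z, c) = Z*c
(L + (u(2, -6) + 6))² = (-48 + (2*(-6) + 6))² = (-48 + (-12 + 6))² = (-48 - 6)² = (-54)² = 2916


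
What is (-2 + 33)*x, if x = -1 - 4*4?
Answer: -527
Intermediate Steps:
x = -17 (x = -1 - 16 = -17)
(-2 + 33)*x = (-2 + 33)*(-17) = 31*(-17) = -527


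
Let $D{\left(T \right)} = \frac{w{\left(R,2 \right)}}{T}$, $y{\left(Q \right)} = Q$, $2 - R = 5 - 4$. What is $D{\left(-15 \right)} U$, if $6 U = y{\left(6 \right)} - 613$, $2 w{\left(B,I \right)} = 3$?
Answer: $\frac{607}{60} \approx 10.117$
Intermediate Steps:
$R = 1$ ($R = 2 - \left(5 - 4\right) = 2 - 1 = 1$)
$w{\left(B,I \right)} = \frac{3}{2}$ ($w{\left(B,I \right)} = \frac{1}{2} \cdot 3 = \frac{3}{2}$)
$D{\left(T \right)} = \frac{3}{2 T}$
$U = - \frac{607}{6}$ ($U = \frac{6 - 613}{6} = \frac{1}{6} \left(-607\right) = - \frac{607}{6} \approx -101.17$)
$D{\left(-15 \right)} U = \frac{3}{2 \left(-15\right)} \left(- \frac{607}{6}\right) = \frac{3}{2} \left(- \frac{1}{15}\right) \left(- \frac{607}{6}\right) = \left(- \frac{1}{10}\right) \left(- \frac{607}{6}\right) = \frac{607}{60}$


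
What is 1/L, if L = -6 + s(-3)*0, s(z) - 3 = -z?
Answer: -1/6 ≈ -0.16667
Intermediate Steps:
s(z) = 3 - z
L = -6 (L = -6 + (3 - 1*(-3))*0 = -6 + (3 + 3)*0 = -6 + 6*0 = -6 + 0 = -6)
1/L = 1/(-6) = -1/6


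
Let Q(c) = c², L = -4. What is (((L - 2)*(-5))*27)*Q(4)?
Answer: 12960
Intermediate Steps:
(((L - 2)*(-5))*27)*Q(4) = (((-4 - 2)*(-5))*27)*4² = (-6*(-5)*27)*16 = (30*27)*16 = 810*16 = 12960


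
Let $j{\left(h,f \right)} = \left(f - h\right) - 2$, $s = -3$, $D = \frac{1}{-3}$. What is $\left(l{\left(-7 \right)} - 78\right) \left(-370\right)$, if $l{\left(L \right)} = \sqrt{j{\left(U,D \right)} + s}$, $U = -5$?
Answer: $28860 - \frac{370 i \sqrt{3}}{3} \approx 28860.0 - 213.62 i$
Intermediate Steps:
$D = - \frac{1}{3} \approx -0.33333$
$j{\left(h,f \right)} = -2 + f - h$ ($j{\left(h,f \right)} = \left(f - h\right) - 2 = -2 + f - h$)
$l{\left(L \right)} = \frac{i \sqrt{3}}{3}$ ($l{\left(L \right)} = \sqrt{\left(-2 - \frac{1}{3} - -5\right) - 3} = \sqrt{\left(-2 - \frac{1}{3} + 5\right) - 3} = \sqrt{\frac{8}{3} - 3} = \sqrt{- \frac{1}{3}} = \frac{i \sqrt{3}}{3}$)
$\left(l{\left(-7 \right)} - 78\right) \left(-370\right) = \left(\frac{i \sqrt{3}}{3} - 78\right) \left(-370\right) = \left(-78 + \frac{i \sqrt{3}}{3}\right) \left(-370\right) = 28860 - \frac{370 i \sqrt{3}}{3}$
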